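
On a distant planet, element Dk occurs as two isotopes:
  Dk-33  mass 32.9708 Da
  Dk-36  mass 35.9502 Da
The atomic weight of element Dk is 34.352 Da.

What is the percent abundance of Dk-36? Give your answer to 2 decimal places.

46.36%

With x = fraction of Dk-33 (so Dk-36 is 1 − x):
32.9708·x + 35.9502·(1 − x) = 34.352
(32.9708 − 35.9502)·x = 34.352 − 35.9502
x = -1.5982 / -2.9794 = 0.53642 → 53.64% Dk-33, 46.36% Dk-36.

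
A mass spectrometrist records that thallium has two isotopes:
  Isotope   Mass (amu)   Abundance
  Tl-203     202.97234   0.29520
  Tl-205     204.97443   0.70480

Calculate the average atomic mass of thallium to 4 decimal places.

204.3834 amu

Average mass = Σ (abundance × isotope mass) = 0.29520 × 202.97234 + 0.70480 × 204.97443
= 59.917435 + 144.465978 = 204.383413 amu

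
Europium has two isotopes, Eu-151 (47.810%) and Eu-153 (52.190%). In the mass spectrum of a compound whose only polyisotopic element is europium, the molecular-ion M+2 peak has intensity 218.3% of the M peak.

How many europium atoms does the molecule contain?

The M+2/M ratio from n Eu atoms is n · q/p = n · 0.52190/0.47810.
n = 2.183 × 0.47810/0.52190 = 2.00 ≈ 2

2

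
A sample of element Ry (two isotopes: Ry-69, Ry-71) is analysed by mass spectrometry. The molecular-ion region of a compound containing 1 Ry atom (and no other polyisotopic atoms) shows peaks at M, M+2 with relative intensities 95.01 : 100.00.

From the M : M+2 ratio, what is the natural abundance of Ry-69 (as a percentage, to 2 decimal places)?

48.72%

Let p = fractional abundance of Ry-69. I(M+2)/I(M) = [C(1,1)·p^0·(1−p)] / p^1 = 1·(1−p)/p = 100.00/95.01 = 1.0525
(1−p)/p = 1.0525/1 = 1.0525  ⇒  p = 1/(1 + 1.0525) = 0.4872
Ry-69: 48.72%, Ry-71: 51.28%.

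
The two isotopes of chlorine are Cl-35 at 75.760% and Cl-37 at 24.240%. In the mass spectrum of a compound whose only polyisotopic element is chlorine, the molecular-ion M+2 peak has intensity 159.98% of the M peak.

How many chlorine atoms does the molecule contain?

The M+2/M ratio from n Cl atoms is n · q/p = n · 0.24240/0.75760.
n = 1.5998 × 0.75760/0.24240 = 5.00 ≈ 5

5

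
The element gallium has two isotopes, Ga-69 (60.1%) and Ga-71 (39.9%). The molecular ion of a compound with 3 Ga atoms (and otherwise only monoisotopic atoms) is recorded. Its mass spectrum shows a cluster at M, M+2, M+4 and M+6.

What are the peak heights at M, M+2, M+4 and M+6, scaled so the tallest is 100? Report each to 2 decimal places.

Expanding (0.601 + 0.399)^3:
P(M) = 0.601^3 = 0.217082
P(M+2) = 3 × 0.601^2 × 0.399^1 = 0.432358
P(M+4) = 3 × 0.601^1 × 0.399^2 = 0.287039
P(M+6) = 0.399^3 = 0.063521
The M+2 peak is largest (0.432358); scaling to 100 gives 50.21 : 100.00 : 66.39 : 14.69.

50.21 : 100.00 : 66.39 : 14.69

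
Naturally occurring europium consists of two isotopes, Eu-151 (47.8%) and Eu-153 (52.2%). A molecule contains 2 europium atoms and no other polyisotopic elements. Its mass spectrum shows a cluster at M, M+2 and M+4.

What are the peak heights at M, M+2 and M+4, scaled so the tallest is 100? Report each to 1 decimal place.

45.8 : 100.0 : 54.6

The 2 Eu atoms are independent, so intensities follow the terms of (0.478 + 0.522)^2.
P(M) = 0.478^2 = 0.228484
P(M+2) = 2 × 0.478^1 × 0.522^1 = 0.499032
P(M+4) = 0.522^2 = 0.272484
The M+2 peak is largest (0.499032); scaling to 100 gives 45.8 : 100.0 : 54.6.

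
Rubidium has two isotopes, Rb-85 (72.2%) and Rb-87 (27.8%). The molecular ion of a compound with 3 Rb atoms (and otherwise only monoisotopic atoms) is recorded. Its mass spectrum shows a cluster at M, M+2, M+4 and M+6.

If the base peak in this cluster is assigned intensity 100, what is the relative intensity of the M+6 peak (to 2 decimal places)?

(0.722 + 0.278)^3 gives M 0.3764, M+2 0.4348, M+4 0.1674, M+6 0.0215; the largest is M+2.
P(M+2) = C(3,1) × 0.722^2 × 0.278^1 = 3 × 0.521284 × 0.2780 = 0.434751 (base)
P(M+6) = C(3,3) × 0.722^0 × 0.278^3 = 1 × 1.0000 × 0.02148495 = 0.021485
Relative intensity = 0.021485 / 0.434751 × 100 = 4.94

4.94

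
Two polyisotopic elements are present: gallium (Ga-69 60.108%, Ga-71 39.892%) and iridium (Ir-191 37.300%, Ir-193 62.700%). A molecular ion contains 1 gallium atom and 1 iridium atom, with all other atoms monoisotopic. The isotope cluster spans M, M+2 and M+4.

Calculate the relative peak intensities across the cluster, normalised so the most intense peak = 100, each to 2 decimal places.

42.65 : 100.00 : 47.58

Gallium pattern (n=1): 0.60108 : 0.39892
Iridium pattern (n=1): 0.3730 : 0.6270
Convolve the two distributions (both contribute in 2-u steps):
  M: 0.60108×0.3730 = 0.224203
  M+2: 0.60108×0.6270 + 0.39892×0.3730 = 0.525674
  M+4: 0.39892×0.6270 = 0.250123
Scale to base peak (0.525674) = 100: 42.65 : 100.00 : 47.58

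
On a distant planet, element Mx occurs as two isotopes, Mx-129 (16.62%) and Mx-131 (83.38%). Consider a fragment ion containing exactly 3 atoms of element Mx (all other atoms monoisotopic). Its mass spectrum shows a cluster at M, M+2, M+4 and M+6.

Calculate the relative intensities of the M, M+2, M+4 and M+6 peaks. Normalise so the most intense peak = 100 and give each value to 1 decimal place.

0.8 : 11.9 : 59.8 : 100.0

Expanding (0.1662 + 0.8338)^3:
P(M) = 0.1662^3 = 0.004591
P(M+2) = 3 × 0.1662^2 × 0.8338^1 = 0.069095
P(M+4) = 3 × 0.1662^1 × 0.8338^2 = 0.346638
P(M+6) = 0.8338^3 = 0.579676
The M+6 peak is largest (0.579676); scaling to 100 gives 0.8 : 11.9 : 59.8 : 100.0.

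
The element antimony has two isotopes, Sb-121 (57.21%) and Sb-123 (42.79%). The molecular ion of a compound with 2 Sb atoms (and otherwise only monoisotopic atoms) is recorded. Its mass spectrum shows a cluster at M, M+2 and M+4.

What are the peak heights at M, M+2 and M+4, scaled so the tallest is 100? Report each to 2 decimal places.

Each Sb atom is independently Sb-121 (p = 0.5721) or Sb-123 (q = 0.4279); the cluster is the binomial expansion (p + q)^2.
P(M) = 0.5721^2 = 0.327298
P(M+2) = 2 × 0.5721^1 × 0.4279^1 = 0.489603
P(M+4) = 0.4279^2 = 0.183098
The M+2 peak is largest (0.489603); scaling to 100 gives 66.85 : 100.00 : 37.40.

66.85 : 100.00 : 37.40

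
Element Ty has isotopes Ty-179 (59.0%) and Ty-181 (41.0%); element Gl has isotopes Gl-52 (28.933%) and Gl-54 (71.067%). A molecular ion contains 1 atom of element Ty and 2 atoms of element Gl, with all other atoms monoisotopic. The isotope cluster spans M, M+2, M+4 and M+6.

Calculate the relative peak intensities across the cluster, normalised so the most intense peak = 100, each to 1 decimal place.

Element Ty pattern (n=1): 0.5900 : 0.4100
Element Gl pattern (n=2): 0.08371185 : 0.4112363 : 0.50505185
Convolve the two distributions (both contribute in 2-u steps):
  M: 0.5900×0.08371185 = 0.049390
  M+2: 0.5900×0.4112363 + 0.4100×0.08371185 = 0.276951
  M+4: 0.5900×0.50505185 + 0.4100×0.4112363 = 0.466587
  M+6: 0.4100×0.50505185 = 0.207071
Scale to base peak (0.466587) = 100: 10.6 : 59.4 : 100.0 : 44.4

10.6 : 59.4 : 100.0 : 44.4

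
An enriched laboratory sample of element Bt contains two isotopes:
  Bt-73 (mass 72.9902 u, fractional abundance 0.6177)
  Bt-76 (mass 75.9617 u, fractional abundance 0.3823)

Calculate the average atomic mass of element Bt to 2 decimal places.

74.13 u

Weight each isotope mass by its fractional abundance: 0.6177 × 72.9902 + 0.3823 × 75.9617
= 45.08605 + 29.04016 = 74.12621 u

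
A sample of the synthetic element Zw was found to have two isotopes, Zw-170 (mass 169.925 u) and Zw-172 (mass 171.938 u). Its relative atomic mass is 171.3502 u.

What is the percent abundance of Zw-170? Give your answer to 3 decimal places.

29.200%

With x = fraction of Zw-170 (so Zw-172 is 1 − x):
169.925·x + 171.938·(1 − x) = 171.3502
(169.925 − 171.938)·x = 171.3502 − 171.938
x = -0.5878 / -2.013 = 0.29200 → 29.200% Zw-170, 70.800% Zw-172.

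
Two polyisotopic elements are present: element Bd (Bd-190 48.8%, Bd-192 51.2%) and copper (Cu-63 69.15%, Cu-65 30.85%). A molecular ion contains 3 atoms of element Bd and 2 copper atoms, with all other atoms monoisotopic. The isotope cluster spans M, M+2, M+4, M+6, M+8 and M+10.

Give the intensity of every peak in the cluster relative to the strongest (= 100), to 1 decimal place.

Element Bd pattern (n=3): 0.11621427 : 0.36578918 : 0.38377882 : 0.13421773
Copper pattern (n=2): 0.47817225 : 0.4266555 : 0.09517225
Convolve the two distributions (both contribute in 2-u steps):
  M: 0.11621427×0.47817225 = 0.055570
  M+2: 0.11621427×0.4266555 + 0.36578918×0.47817225 = 0.224494
  M+4: 0.11621427×0.09517225 + 0.36578918×0.4266555 + 0.38377882×0.47817225 = 0.350639
  M+6: 0.36578918×0.09517225 + 0.38377882×0.4266555 + 0.13421773×0.47817225 = 0.262734
  M+8: 0.38377882×0.09517225 + 0.13421773×0.4266555 = 0.093790
  M+10: 0.13421773×0.09517225 = 0.012774
Scale to base peak (0.350639) = 100: 15.8 : 64.0 : 100.0 : 74.9 : 26.7 : 3.6

15.8 : 64.0 : 100.0 : 74.9 : 26.7 : 3.6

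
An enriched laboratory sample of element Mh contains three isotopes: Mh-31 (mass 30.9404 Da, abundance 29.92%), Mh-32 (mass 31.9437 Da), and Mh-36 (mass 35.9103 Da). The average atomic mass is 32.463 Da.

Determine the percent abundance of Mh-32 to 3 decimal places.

49.420%

The remaining 70.08% is split between Mh-32 (fraction x) and Mh-36 (fraction 0.7008 − x).
Substituting: 31.9437x + 35.9103(0.7008 − x) = 23.20563232
(31.9437 − 35.9103)x = -1.96030592  ⇒  x = 0.49420, y = 0.20660
Mh-32: 49.420%, Mh-36: 20.660%.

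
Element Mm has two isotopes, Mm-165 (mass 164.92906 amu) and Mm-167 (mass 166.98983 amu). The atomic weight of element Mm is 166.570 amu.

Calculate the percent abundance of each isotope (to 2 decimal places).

Mm-165: 20.37%, Mm-167: 79.63%

Writing the weighted mean with unknown fraction x of Mm-165:
164.92906·x + 166.98983·(1 − x) = 166.570
(164.92906 − 166.98983)·x = 166.570 − 166.98983
x = -0.41983 / -2.06077 = 0.20372 → 20.37% Mm-165, 79.63% Mm-167.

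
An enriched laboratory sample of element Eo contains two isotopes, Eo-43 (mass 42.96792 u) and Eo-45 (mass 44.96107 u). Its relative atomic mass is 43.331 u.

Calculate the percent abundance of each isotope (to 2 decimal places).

Eo-43: 81.78%, Eo-45: 18.22%

With x = fraction of Eo-43 (so Eo-45 is 1 − x):
42.96792·x + 44.96107·(1 − x) = 43.331
(42.96792 − 44.96107)·x = 43.331 − 44.96107
x = -1.63007 / -1.99315 = 0.81784 → 81.78% Eo-43, 18.22% Eo-45.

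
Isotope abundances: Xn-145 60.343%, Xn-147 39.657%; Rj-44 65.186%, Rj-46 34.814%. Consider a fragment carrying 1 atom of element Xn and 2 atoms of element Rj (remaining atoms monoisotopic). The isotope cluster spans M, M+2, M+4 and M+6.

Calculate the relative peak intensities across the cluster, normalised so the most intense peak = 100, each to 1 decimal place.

58.0 : 100.0 : 57.2 : 10.9

Element Xn pattern (n=1): 0.60343 : 0.39657
Element Rj pattern (n=2): 0.42492146 : 0.45387708 : 0.12120146
Convolve the two distributions (both contribute in 2-u steps):
  M: 0.60343×0.42492146 = 0.256410
  M+2: 0.60343×0.45387708 + 0.39657×0.42492146 = 0.442394
  M+4: 0.60343×0.12120146 + 0.39657×0.45387708 = 0.253131
  M+6: 0.39657×0.12120146 = 0.048065
Scale to base peak (0.442394) = 100: 58.0 : 100.0 : 57.2 : 10.9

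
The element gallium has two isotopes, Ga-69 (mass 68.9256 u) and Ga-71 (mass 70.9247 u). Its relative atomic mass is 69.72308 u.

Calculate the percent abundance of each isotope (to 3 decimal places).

Writing the weighted mean with unknown fraction x of Ga-69:
68.9256·x + 70.9247·(1 − x) = 69.72308
(68.9256 − 70.9247)·x = 69.72308 − 70.9247
x = -1.20162 / -1.9991 = 0.60108 → 60.108% Ga-69, 39.892% Ga-71.

Ga-69: 60.108%, Ga-71: 39.892%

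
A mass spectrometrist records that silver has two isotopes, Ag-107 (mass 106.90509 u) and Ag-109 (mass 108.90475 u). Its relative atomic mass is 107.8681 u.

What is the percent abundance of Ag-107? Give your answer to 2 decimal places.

Let x be the fractional abundance of Ag-107; then Ag-109 has abundance 1 − x.
106.90509·x + 108.90475·(1 − x) = 107.8681
(106.90509 − 108.90475)·x = 107.8681 − 108.90475
x = -1.03665 / -1.99966 = 0.51841 → 51.84% Ag-107, 48.16% Ag-109.

51.84%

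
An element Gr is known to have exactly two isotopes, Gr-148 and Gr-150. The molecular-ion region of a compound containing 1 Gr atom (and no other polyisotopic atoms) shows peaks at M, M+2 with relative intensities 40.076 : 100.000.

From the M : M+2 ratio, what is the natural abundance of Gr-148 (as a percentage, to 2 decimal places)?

Let p = fractional abundance of Gr-148. I(M+2)/I(M) = [C(1,1)·p^0·(1−p)] / p^1 = 1·(1−p)/p = 100.000/40.076 = 2.4953
(1−p)/p = 2.4953/1 = 2.4953  ⇒  p = 1/(1 + 2.4953) = 0.2861
Gr-148: 28.61%, Gr-150: 71.39%.

28.61%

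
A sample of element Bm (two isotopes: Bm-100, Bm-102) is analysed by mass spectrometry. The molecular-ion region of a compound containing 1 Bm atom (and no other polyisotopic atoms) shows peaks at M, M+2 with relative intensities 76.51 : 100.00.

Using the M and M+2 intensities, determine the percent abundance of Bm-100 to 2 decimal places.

43.35%

If p is the fraction of Bm that is Bm-100, then I(M+2)/I(M) = [C(1,1)·p^0·(1−p)] / p^1 = 1·(1−p)/p = 100.00/76.51 = 1.3070
(1−p)/p = 1.3070/1 = 1.3070  ⇒  p = 1/(1 + 1.3070) = 0.4335
Bm-100: 43.35%, Bm-102: 56.65%.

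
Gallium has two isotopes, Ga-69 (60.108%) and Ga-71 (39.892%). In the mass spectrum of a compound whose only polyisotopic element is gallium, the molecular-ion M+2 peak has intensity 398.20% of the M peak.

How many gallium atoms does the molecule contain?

For n independent Ga atoms, I(M+2)/I(M) = n · (abundance Ga-71) / (abundance Ga-69) = n · 0.39892/0.60108.
n = 3.9820 × 0.60108/0.39892 = 6.00 ≈ 6

6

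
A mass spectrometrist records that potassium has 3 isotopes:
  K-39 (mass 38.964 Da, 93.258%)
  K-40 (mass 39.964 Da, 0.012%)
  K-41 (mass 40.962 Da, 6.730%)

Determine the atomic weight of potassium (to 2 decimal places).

Ar = Σ fᵢ·mᵢ = 0.93258 × 38.964 + 0.00012 × 39.964 + 0.06730 × 40.962
= 36.3370 + 0.0048 + 2.7567 = 39.0985 Da

39.10 Da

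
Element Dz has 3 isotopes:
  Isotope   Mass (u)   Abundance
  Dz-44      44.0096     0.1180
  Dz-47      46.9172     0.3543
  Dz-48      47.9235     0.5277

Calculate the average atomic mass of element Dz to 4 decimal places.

The abundance-weighted mean is 0.1180 × 44.0096 + 0.3543 × 46.9172 + 0.5277 × 47.9235
= 5.19313 + 16.62276 + 25.28923 = 47.10512 u

47.1051 u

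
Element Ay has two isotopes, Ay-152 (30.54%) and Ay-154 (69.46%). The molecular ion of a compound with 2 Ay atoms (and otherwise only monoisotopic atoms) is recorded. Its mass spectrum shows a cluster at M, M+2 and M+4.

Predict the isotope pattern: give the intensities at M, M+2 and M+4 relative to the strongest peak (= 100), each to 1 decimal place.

19.3 : 87.9 : 100.0

Each Ay atom is independently Ay-152 (p = 0.3054) or Ay-154 (q = 0.6946); the cluster is the binomial expansion (p + q)^2.
P(M) = 0.3054^2 = 0.093269
P(M+2) = 2 × 0.3054^1 × 0.6946^1 = 0.424262
P(M+4) = 0.6946^2 = 0.482469
The M+4 peak is largest (0.482469); scaling to 100 gives 19.3 : 87.9 : 100.0.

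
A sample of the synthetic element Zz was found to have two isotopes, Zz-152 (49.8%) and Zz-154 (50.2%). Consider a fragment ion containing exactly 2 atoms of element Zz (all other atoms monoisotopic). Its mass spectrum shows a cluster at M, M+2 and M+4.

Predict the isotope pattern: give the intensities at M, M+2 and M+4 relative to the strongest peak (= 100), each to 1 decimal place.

49.6 : 100.0 : 50.4

Each Zz atom is independently Zz-152 (p = 0.498) or Zz-154 (q = 0.502); the cluster is the binomial expansion (p + q)^2.
P(M) = 0.498^2 = 0.248004
P(M+2) = 2 × 0.498^1 × 0.502^1 = 0.499992
P(M+4) = 0.502^2 = 0.252004
The M+2 peak is largest (0.499992); scaling to 100 gives 49.6 : 100.0 : 50.4.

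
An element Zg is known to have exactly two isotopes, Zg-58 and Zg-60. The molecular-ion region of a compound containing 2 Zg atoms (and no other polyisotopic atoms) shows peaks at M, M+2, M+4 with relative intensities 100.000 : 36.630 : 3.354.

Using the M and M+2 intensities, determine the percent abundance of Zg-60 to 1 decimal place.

If p is the fraction of Zg that is Zg-58, then I(M+2)/I(M) = [C(2,1)·p^1·(1−p)] / p^2 = 2·(1−p)/p = 36.630/100.000 = 0.3663
(1−p)/p = 0.3663/2 = 0.1832  ⇒  p = 1/(1 + 0.1832) = 0.8452
Zg-58: 84.5%, Zg-60: 15.5%.

15.5%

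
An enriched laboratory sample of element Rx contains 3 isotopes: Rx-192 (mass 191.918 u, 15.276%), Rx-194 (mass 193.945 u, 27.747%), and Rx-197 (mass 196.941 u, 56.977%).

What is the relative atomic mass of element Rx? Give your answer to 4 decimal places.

195.3424 u

Ar = Σ fᵢ·mᵢ = 0.15276 × 191.918 + 0.27747 × 193.945 + 0.56977 × 196.941
= 29.31739 + 53.81392 + 112.21107 = 195.34238 u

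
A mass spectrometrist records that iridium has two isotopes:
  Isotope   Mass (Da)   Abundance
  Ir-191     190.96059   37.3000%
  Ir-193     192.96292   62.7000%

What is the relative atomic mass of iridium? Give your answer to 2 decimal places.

Ar = Σ fᵢ·mᵢ = 0.373000 × 190.96059 + 0.627000 × 192.96292
= 71.228300 + 120.987751 = 192.216051 Da

192.22 Da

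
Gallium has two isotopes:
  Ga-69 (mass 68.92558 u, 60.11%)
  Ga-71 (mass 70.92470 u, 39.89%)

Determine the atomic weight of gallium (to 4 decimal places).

69.7230 u

The abundance-weighted mean is 0.6011 × 68.92558 + 0.3989 × 70.92470
= 41.431166 + 28.291863 = 69.723029 u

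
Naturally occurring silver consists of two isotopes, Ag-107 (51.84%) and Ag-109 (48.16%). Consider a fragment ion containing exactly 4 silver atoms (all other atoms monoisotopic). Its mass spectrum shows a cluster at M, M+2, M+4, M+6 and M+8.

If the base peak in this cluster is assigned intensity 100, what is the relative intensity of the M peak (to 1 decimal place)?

19.3

Term probabilities: M 0.0722, M+2 0.2684, M+4 0.3740, M+6 0.2316, M+8 0.0538. Base peak = M+4.
P(M+4) = C(4,2) × 0.5184^2 × 0.4816^2 = 6 × 0.26873856 × 0.23193856 = 0.373985 (base)
P(M) = C(4,0) × 0.5184^4 × 0.4816^0 = 1 × 0.07222041 × 1.0000 = 0.072220
Relative intensity = 0.072220 / 0.373985 × 100 = 19.3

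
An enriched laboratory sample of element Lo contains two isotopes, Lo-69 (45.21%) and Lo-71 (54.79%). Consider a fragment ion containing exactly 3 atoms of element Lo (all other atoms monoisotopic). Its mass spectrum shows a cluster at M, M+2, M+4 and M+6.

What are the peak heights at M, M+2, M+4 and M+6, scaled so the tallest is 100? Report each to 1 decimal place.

22.7 : 82.5 : 100.0 : 40.4

Expanding (0.4521 + 0.5479)^3:
P(M) = 0.4521^3 = 0.092407
P(M+2) = 3 × 0.4521^2 × 0.5479^1 = 0.335963
P(M+4) = 3 × 0.4521^1 × 0.5479^2 = 0.407154
P(M+6) = 0.5479^3 = 0.164477
The M+4 peak is largest (0.407154); scaling to 100 gives 22.7 : 82.5 : 100.0 : 40.4.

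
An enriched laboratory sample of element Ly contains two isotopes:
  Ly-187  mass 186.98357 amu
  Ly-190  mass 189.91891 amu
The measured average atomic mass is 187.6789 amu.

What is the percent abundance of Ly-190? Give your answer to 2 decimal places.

23.69%

With x = fraction of Ly-187 (so Ly-190 is 1 − x):
186.98357·x + 189.91891·(1 − x) = 187.6789
(186.98357 − 189.91891)·x = 187.6789 − 189.91891
x = -2.24001 / -2.93534 = 0.76312 → 76.31% Ly-187, 23.69% Ly-190.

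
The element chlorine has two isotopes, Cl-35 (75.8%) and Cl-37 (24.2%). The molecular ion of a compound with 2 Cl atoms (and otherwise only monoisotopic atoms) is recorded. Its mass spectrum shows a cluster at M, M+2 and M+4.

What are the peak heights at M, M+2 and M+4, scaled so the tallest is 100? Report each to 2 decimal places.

100.00 : 63.85 : 10.19

Expanding (0.758 + 0.242)^2:
P(M) = 0.758^2 = 0.574564
P(M+2) = 2 × 0.758^1 × 0.242^1 = 0.366872
P(M+4) = 0.242^2 = 0.058564
The M peak is largest (0.574564); scaling to 100 gives 100.00 : 63.85 : 10.19.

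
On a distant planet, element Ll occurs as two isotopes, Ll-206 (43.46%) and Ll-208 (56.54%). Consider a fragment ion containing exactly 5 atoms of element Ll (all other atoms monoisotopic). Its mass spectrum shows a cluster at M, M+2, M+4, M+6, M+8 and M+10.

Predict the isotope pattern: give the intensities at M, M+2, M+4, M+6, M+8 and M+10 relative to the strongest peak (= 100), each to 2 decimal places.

The 5 Ll atoms are independent, so intensities follow the terms of (0.4346 + 0.5654)^5.
P(M) = 0.4346^5 = 0.015504
P(M+2) = 5 × 0.4346^4 × 0.5654^1 = 0.100852
P(M+4) = 10 × 0.4346^3 × 0.5654^2 = 0.262410
P(M+6) = 10 × 0.4346^2 × 0.5654^3 = 0.341387
P(M+8) = 5 × 0.4346^1 × 0.5654^4 = 0.222066
P(M+10) = 0.5654^5 = 0.057780
The M+6 peak is largest (0.341387); scaling to 100 gives 4.54 : 29.54 : 76.87 : 100.00 : 65.05 : 16.93.

4.54 : 29.54 : 76.87 : 100.00 : 65.05 : 16.93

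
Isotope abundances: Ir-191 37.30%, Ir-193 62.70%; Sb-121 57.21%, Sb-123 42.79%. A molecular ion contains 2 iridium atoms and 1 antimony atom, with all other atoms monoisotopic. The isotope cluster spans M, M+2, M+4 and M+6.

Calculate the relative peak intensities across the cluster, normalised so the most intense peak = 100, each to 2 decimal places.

Iridium pattern (n=2): 0.139129 : 0.467742 : 0.393129
Antimony pattern (n=1): 0.5721 : 0.4279
Convolve the two distributions (both contribute in 2-u steps):
  M: 0.139129×0.5721 = 0.079596
  M+2: 0.139129×0.4279 + 0.467742×0.5721 = 0.327128
  M+4: 0.467742×0.4279 + 0.393129×0.5721 = 0.425056
  M+6: 0.393129×0.4279 = 0.168220
Scale to base peak (0.425056) = 100: 18.73 : 76.96 : 100.00 : 39.58

18.73 : 76.96 : 100.00 : 39.58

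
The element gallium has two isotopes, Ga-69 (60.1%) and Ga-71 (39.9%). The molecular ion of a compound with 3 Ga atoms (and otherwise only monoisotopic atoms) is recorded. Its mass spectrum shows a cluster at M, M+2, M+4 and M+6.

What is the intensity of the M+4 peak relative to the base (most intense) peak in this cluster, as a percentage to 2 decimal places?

Binomial terms of (0.601 + 0.399)^3: M 0.2171, M+2 0.4324, M+4 0.2870, M+6 0.0635 → M+2 is the base peak.
P(M+2) = C(3,1) × 0.601^2 × 0.399^1 = 3 × 0.361201 × 0.3990 = 0.432358 (base)
P(M+4) = C(3,2) × 0.601^1 × 0.399^2 = 3 × 0.6010 × 0.159201 = 0.287039
Relative intensity = 0.287039 / 0.432358 × 100 = 66.39

66.39%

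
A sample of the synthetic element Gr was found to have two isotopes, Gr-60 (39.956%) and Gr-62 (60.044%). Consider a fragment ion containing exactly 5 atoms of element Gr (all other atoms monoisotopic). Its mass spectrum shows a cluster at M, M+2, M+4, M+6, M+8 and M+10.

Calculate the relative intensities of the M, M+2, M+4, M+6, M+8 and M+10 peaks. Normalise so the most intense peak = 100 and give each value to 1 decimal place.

Expanding (0.39956 + 0.60044)^5:
P(M) = 0.39956^5 = 0.010184
P(M+2) = 5 × 0.39956^4 × 0.60044^1 = 0.076519
P(M+4) = 10 × 0.39956^3 × 0.60044^2 = 0.229977
P(M+6) = 10 × 0.39956^2 × 0.60044^3 = 0.345599
P(M+8) = 5 × 0.39956^1 × 0.60044^4 = 0.259675
P(M+10) = 0.60044^5 = 0.078046
The M+6 peak is largest (0.345599); scaling to 100 gives 2.9 : 22.1 : 66.5 : 100.0 : 75.1 : 22.6.

2.9 : 22.1 : 66.5 : 100.0 : 75.1 : 22.6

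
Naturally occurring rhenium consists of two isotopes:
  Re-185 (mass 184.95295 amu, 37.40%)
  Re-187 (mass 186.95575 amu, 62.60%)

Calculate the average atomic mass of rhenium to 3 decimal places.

186.207 amu

The abundance-weighted mean is 0.3740 × 184.95295 + 0.6260 × 186.95575
= 69.172403 + 117.034300 = 186.206703 amu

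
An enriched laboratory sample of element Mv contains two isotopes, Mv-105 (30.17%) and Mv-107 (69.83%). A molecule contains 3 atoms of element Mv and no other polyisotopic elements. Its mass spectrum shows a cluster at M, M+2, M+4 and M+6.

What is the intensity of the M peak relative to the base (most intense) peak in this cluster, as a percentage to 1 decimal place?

6.2%

Binomial terms of (0.3017 + 0.6983)^3: M 0.0275, M+2 0.1907, M+4 0.4413, M+6 0.3405 → M+4 is the base peak.
P(M+4) = C(3,2) × 0.3017^1 × 0.6983^2 = 3 × 0.3017 × 0.48762289 = 0.441347 (base)
P(M) = C(3,0) × 0.3017^3 × 0.6983^0 = 1 × 0.02746161 × 1.0000 = 0.027462
Relative intensity = 0.027462 / 0.441347 × 100 = 6.2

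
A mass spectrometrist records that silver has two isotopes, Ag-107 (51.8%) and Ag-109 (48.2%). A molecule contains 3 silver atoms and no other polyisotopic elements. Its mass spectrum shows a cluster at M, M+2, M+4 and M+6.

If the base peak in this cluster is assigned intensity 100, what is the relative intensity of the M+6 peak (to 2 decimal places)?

28.86

(0.518 + 0.482)^3 gives M 0.1390, M+2 0.3880, M+4 0.3610, M+6 0.1120; the largest is M+2.
P(M+2) = C(3,1) × 0.518^2 × 0.482^1 = 3 × 0.268324 × 0.4820 = 0.387997 (base)
P(M+6) = C(3,3) × 0.518^0 × 0.482^3 = 1 × 1.0000 × 0.11198017 = 0.111980
Relative intensity = 0.111980 / 0.387997 × 100 = 28.86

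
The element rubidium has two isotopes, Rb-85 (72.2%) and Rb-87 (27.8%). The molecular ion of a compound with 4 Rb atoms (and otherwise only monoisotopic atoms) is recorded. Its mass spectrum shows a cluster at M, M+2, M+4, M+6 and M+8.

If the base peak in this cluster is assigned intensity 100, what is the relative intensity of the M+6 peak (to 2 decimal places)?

Binomial terms of (0.722 + 0.278)^4: M 0.2717, M+2 0.4185, M+4 0.2417, M+6 0.0620, M+8 0.0060 → M+2 is the base peak.
P(M+2) = C(4,1) × 0.722^3 × 0.278^1 = 4 × 0.37636705 × 0.2780 = 0.418520 (base)
P(M+6) = C(4,3) × 0.722^1 × 0.278^3 = 4 × 0.7220 × 0.02148495 = 0.062049
Relative intensity = 0.062049 / 0.418520 × 100 = 14.83

14.83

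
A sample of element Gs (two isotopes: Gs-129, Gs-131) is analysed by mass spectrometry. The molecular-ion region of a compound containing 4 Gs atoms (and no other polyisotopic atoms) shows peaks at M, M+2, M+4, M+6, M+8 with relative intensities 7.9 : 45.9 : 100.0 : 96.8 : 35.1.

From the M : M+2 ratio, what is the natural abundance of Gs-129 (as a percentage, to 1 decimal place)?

Write p for the Gs-129 fraction. I(M+2)/I(M) = [C(4,1)·p^3·(1−p)] / p^4 = 4·(1−p)/p = 45.9/7.9 = 5.8101
(1−p)/p = 5.8101/4 = 1.4525  ⇒  p = 1/(1 + 1.4525) = 0.4077
Gs-129: 40.8%, Gs-131: 59.2%.

40.8%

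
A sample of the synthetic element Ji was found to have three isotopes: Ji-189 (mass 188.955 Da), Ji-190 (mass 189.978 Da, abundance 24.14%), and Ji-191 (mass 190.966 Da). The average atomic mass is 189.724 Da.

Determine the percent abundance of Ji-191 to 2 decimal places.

The remaining 75.86% is split between Ji-189 (fraction x) and Ji-191 (fraction 0.7586 − x).
Substituting: 188.955x + 190.966(0.7586 − x) = 143.8633108
(188.955 − 190.966)x = -1.0034968  ⇒  x = 0.49900, y = 0.25960
Ji-189: 49.90%, Ji-191: 25.96%.

25.96%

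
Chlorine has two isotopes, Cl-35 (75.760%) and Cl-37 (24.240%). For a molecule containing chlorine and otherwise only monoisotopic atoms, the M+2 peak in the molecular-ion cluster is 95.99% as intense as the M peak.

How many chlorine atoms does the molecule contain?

3

For n independent Cl atoms, I(M+2)/I(M) = n · (abundance Cl-37) / (abundance Cl-35) = n · 0.24240/0.75760.
n = 0.9599 × 0.75760/0.24240 = 3.00 ≈ 3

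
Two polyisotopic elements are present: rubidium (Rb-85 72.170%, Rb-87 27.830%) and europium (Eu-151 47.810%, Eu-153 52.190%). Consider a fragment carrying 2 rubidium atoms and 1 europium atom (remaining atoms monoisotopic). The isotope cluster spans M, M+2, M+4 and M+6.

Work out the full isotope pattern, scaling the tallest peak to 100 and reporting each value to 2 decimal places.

53.68 : 100.00 : 53.18 : 8.71

Rubidium pattern (n=2): 0.52085089 : 0.40169822 : 0.07745089
Europium pattern (n=1): 0.4781 : 0.5219
Convolve the two distributions (both contribute in 2-u steps):
  M: 0.52085089×0.4781 = 0.249019
  M+2: 0.52085089×0.5219 + 0.40169822×0.4781 = 0.463884
  M+4: 0.40169822×0.5219 + 0.07745089×0.4781 = 0.246676
  M+6: 0.07745089×0.5219 = 0.040422
Scale to base peak (0.463884) = 100: 53.68 : 100.00 : 53.18 : 8.71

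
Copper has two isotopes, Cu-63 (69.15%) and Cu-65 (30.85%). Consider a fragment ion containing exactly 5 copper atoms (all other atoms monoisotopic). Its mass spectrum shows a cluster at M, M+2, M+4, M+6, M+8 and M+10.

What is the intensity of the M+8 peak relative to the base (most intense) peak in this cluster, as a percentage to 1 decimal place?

(0.6915 + 0.3085)^5 gives M 0.1581, M+2 0.3527, M+4 0.3147, M+6 0.1404, M+8 0.0313, M+10 0.0028; the largest is M+2.
P(M+2) = C(5,1) × 0.6915^4 × 0.3085^1 = 5 × 0.2286487 × 0.3085 = 0.352691 (base)
P(M+8) = C(5,4) × 0.6915^1 × 0.3085^4 = 5 × 0.6915 × 0.00905776 = 0.031317
Relative intensity = 0.031317 / 0.352691 × 100 = 8.9

8.9%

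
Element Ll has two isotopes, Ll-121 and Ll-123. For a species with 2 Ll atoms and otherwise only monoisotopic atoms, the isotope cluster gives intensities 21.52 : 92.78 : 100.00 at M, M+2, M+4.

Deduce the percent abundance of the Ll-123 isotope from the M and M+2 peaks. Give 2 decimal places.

68.31%

Write p for the Ll-121 fraction. I(M+2)/I(M) = [C(2,1)·p^1·(1−p)] / p^2 = 2·(1−p)/p = 92.78/21.52 = 4.3113
(1−p)/p = 4.3113/2 = 2.1557  ⇒  p = 1/(1 + 2.1557) = 0.3169
Ll-121: 31.69%, Ll-123: 68.31%.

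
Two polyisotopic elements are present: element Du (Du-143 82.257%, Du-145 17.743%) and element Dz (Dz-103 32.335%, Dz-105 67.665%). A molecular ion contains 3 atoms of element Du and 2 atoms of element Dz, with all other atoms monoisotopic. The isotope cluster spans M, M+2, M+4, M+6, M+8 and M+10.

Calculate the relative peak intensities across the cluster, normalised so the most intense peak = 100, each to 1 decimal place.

13.8 : 66.9 : 100.0 : 47.4 : 9.0 : 0.6

Element Du pattern (n=3): 0.55656847 : 0.36015881 : 0.07768698 : 0.00558575
Element Dz pattern (n=2): 0.10455522 : 0.43758956 : 0.45785522
Convolve the two distributions (both contribute in 2-u steps):
  M: 0.55656847×0.10455522 = 0.058192
  M+2: 0.55656847×0.43758956 + 0.36015881×0.10455522 = 0.281205
  M+4: 0.55656847×0.45785522 + 0.36015881×0.43758956 + 0.07768698×0.10455522 = 0.420552
  M+6: 0.36015881×0.45785522 + 0.07768698×0.43758956 + 0.00558575×0.10455522 = 0.199480
  M+8: 0.07768698×0.45785522 + 0.00558575×0.43758956 = 0.038014
  M+10: 0.00558575×0.45785522 = 0.002557
Scale to base peak (0.420552) = 100: 13.8 : 66.9 : 100.0 : 47.4 : 9.0 : 0.6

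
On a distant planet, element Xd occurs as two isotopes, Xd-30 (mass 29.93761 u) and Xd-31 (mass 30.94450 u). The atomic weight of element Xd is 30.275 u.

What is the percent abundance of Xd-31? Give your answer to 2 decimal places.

33.51%

Let x be the fractional abundance of Xd-30; then Xd-31 has abundance 1 − x.
29.93761·x + 30.94450·(1 − x) = 30.275
(29.93761 − 30.94450)·x = 30.275 − 30.94450
x = -0.66950 / -1.00689 = 0.66492 → 66.49% Xd-30, 33.51% Xd-31.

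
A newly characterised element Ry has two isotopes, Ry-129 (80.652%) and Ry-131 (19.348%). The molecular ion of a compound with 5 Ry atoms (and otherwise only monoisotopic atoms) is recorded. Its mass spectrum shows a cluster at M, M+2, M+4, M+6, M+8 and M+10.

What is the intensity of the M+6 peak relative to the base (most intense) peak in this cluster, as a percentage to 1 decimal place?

11.5%

(0.80652 + 0.19348)^5 gives M 0.3413, M+2 0.4093, M+4 0.1964, M+6 0.0471, M+8 0.0057, M+10 0.0003; the largest is M+2.
P(M+2) = C(5,1) × 0.80652^4 × 0.19348^1 = 5 × 0.42311709 × 0.19348 = 0.409323 (base)
P(M+6) = C(5,3) × 0.80652^2 × 0.19348^3 = 10 × 0.65047451 × 0.00724283 = 0.047113
Relative intensity = 0.047113 / 0.409323 × 100 = 11.5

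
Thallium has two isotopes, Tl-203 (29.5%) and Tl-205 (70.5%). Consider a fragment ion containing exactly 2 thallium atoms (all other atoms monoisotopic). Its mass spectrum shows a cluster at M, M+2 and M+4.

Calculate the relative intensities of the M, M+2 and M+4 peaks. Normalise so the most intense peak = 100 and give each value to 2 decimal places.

The 2 Tl atoms are independent, so intensities follow the terms of (0.295 + 0.705)^2.
P(M) = 0.295^2 = 0.087025
P(M+2) = 2 × 0.295^1 × 0.705^1 = 0.415950
P(M+4) = 0.705^2 = 0.497025
The M+4 peak is largest (0.497025); scaling to 100 gives 17.51 : 83.69 : 100.00.

17.51 : 83.69 : 100.00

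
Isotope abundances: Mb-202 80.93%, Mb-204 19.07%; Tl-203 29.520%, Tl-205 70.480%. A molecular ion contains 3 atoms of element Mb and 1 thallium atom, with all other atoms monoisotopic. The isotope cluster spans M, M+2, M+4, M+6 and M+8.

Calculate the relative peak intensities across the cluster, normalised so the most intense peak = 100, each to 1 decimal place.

Element Mb pattern (n=3): 0.53006438 : 0.37470633 : 0.0882942 : 0.00693509
Thallium pattern (n=1): 0.2952 : 0.7048
Convolve the two distributions (both contribute in 2-u steps):
  M: 0.53006438×0.2952 = 0.156475
  M+2: 0.53006438×0.7048 + 0.37470633×0.2952 = 0.484203
  M+4: 0.37470633×0.7048 + 0.0882942×0.2952 = 0.290157
  M+6: 0.0882942×0.7048 + 0.00693509×0.2952 = 0.064277
  M+8: 0.00693509×0.7048 = 0.004888
Scale to base peak (0.484203) = 100: 32.3 : 100.0 : 59.9 : 13.3 : 1.0

32.3 : 100.0 : 59.9 : 13.3 : 1.0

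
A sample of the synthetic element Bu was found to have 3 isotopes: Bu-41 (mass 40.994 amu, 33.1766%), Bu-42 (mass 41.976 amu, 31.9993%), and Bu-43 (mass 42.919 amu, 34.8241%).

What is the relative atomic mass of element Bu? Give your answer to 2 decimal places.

41.98 amu

Weight each isotope mass by its fractional abundance: 0.331766 × 40.994 + 0.319993 × 41.976 + 0.348241 × 42.919
= 13.6004 + 13.4320 + 14.9462 = 41.9786 amu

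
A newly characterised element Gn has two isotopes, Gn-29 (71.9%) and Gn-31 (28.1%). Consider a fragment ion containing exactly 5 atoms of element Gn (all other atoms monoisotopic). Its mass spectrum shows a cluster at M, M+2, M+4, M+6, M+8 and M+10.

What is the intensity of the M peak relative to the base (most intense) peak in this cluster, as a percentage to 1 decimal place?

Binomial terms of (0.719 + 0.281)^5: M 0.1922, M+2 0.3755, M+4 0.2935, M+6 0.1147, M+8 0.0224, M+10 0.0018 → M+2 is the base peak.
P(M+2) = C(5,1) × 0.719^4 × 0.281^1 = 5 × 0.26724868 × 0.2810 = 0.375484 (base)
P(M) = C(5,0) × 0.719^5 × 0.281^0 = 1 × 0.1921518 × 1.0000 = 0.192152
Relative intensity = 0.192152 / 0.375484 × 100 = 51.2

51.2%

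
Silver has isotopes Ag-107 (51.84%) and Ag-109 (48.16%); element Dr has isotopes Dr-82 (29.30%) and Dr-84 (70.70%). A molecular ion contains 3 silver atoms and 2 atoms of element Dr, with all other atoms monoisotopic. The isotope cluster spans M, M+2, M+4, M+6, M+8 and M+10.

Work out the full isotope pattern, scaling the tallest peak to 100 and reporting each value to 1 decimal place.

Silver pattern (n=3): 0.13931407 : 0.38827347 : 0.36071085 : 0.11170161
Element Dr pattern (n=2): 0.085849 : 0.414302 : 0.499849
Convolve the two distributions (both contribute in 2-u steps):
  M: 0.13931407×0.085849 = 0.011960
  M+2: 0.13931407×0.414302 + 0.38827347×0.085849 = 0.091051
  M+4: 0.13931407×0.499849 + 0.38827347×0.414302 + 0.36071085×0.085849 = 0.261465
  M+6: 0.38827347×0.499849 + 0.36071085×0.414302 + 0.11170161×0.085849 = 0.353111
  M+8: 0.36071085×0.499849 + 0.11170161×0.414302 = 0.226579
  M+10: 0.11170161×0.499849 = 0.055834
Scale to base peak (0.353111) = 100: 3.4 : 25.8 : 74.0 : 100.0 : 64.2 : 15.8

3.4 : 25.8 : 74.0 : 100.0 : 64.2 : 15.8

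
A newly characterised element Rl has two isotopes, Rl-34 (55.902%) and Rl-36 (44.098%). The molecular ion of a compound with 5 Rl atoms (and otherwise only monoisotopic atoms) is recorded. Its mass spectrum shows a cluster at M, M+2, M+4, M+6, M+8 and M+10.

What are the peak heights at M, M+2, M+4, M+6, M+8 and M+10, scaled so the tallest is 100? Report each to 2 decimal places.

The 5 Rl atoms are independent, so intensities follow the terms of (0.55902 + 0.44098)^5.
P(M) = 0.55902^5 = 0.054593
P(M+2) = 5 × 0.55902^4 × 0.44098^1 = 0.215327
P(M+4) = 10 × 0.55902^3 × 0.44098^2 = 0.339719
P(M+6) = 10 × 0.55902^2 × 0.44098^3 = 0.267986
P(M+8) = 5 × 0.55902^1 × 0.44098^4 = 0.105699
P(M+10) = 0.44098^5 = 0.016676
The M+4 peak is largest (0.339719); scaling to 100 gives 16.07 : 63.38 : 100.00 : 78.88 : 31.11 : 4.91.

16.07 : 63.38 : 100.00 : 78.88 : 31.11 : 4.91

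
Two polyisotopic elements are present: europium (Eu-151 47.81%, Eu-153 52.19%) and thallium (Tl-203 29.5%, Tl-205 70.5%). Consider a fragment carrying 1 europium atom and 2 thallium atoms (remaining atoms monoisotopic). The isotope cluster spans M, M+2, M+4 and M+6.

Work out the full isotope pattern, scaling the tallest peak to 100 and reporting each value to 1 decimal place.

Europium pattern (n=1): 0.4781 : 0.5219
Thallium pattern (n=2): 0.087025 : 0.41595 : 0.497025
Convolve the two distributions (both contribute in 2-u steps):
  M: 0.4781×0.087025 = 0.041607
  M+2: 0.4781×0.41595 + 0.5219×0.087025 = 0.244284
  M+4: 0.4781×0.497025 + 0.5219×0.41595 = 0.454712
  M+6: 0.5219×0.497025 = 0.259397
Scale to base peak (0.454712) = 100: 9.2 : 53.7 : 100.0 : 57.0

9.2 : 53.7 : 100.0 : 57.0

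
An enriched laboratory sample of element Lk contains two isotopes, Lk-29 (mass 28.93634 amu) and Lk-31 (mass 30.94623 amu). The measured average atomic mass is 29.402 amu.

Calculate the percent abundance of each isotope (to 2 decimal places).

Lk-29: 76.83%, Lk-31: 23.17%

With x = fraction of Lk-29 (so Lk-31 is 1 − x):
28.93634·x + 30.94623·(1 − x) = 29.402
(28.93634 − 30.94623)·x = 29.402 − 30.94623
x = -1.54423 / -2.00989 = 0.76832 → 76.83% Lk-29, 23.17% Lk-31.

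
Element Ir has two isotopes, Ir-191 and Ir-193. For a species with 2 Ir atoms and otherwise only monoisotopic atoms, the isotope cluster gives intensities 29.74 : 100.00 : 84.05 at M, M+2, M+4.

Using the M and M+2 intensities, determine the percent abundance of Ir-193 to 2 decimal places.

Write p for the Ir-191 fraction. I(M+2)/I(M) = [C(2,1)·p^1·(1−p)] / p^2 = 2·(1−p)/p = 100.00/29.74 = 3.3625
(1−p)/p = 3.3625/2 = 1.6812  ⇒  p = 1/(1 + 1.6812) = 0.3730
Ir-191: 37.30%, Ir-193: 62.70%.

62.70%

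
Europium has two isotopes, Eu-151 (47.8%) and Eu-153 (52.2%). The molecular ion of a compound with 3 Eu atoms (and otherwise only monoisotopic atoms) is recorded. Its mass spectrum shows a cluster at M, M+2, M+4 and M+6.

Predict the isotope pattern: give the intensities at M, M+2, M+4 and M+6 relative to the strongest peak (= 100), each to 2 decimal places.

Each Eu atom is independently Eu-151 (p = 0.478) or Eu-153 (q = 0.522); the cluster is the binomial expansion (p + q)^3.
P(M) = 0.478^3 = 0.109215
P(M+2) = 3 × 0.478^2 × 0.522^1 = 0.357806
P(M+4) = 3 × 0.478^1 × 0.522^2 = 0.390742
P(M+6) = 0.522^3 = 0.142237
The M+4 peak is largest (0.390742); scaling to 100 gives 27.95 : 91.57 : 100.00 : 36.40.

27.95 : 91.57 : 100.00 : 36.40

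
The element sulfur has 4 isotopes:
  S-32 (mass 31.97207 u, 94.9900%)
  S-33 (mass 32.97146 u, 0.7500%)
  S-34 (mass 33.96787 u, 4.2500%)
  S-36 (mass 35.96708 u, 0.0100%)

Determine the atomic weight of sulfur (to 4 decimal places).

Average mass = Σ (abundance × isotope mass) = 0.949900 × 31.97207 + 0.007500 × 32.97146 + 0.042500 × 33.96787 + 0.000100 × 35.96708
= 30.370269 + 0.247286 + 1.443634 + 0.003597 = 32.064786 u

32.0648 u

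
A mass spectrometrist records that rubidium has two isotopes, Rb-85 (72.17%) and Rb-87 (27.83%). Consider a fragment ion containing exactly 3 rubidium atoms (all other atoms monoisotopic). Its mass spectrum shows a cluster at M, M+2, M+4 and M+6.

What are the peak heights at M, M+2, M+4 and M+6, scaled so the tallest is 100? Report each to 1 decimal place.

86.4 : 100.0 : 38.6 : 5.0

The 3 Rb atoms are independent, so intensities follow the terms of (0.7217 + 0.2783)^3.
P(M) = 0.7217^3 = 0.375898
P(M+2) = 3 × 0.7217^2 × 0.2783^1 = 0.434858
P(M+4) = 3 × 0.7217^1 × 0.2783^2 = 0.167689
P(M+6) = 0.2783^3 = 0.021555
The M+2 peak is largest (0.434858); scaling to 100 gives 86.4 : 100.0 : 38.6 : 5.0.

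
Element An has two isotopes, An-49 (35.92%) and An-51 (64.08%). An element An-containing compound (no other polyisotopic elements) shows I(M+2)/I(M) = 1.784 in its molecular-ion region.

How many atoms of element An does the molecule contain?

For n independent An atoms, I(M+2)/I(M) = n · (abundance An-51) / (abundance An-49) = n · 0.6408/0.3592.
n = 1.784 × 0.3592/0.6408 = 1.00 ≈ 1

1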